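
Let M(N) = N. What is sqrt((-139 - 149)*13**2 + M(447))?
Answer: 5*I*sqrt(1929) ≈ 219.6*I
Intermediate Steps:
sqrt((-139 - 149)*13**2 + M(447)) = sqrt((-139 - 149)*13**2 + 447) = sqrt(-288*169 + 447) = sqrt(-48672 + 447) = sqrt(-48225) = 5*I*sqrt(1929)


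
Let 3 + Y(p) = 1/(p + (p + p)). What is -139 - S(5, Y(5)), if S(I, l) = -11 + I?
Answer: -133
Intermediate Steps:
Y(p) = -3 + 1/(3*p) (Y(p) = -3 + 1/(p + (p + p)) = -3 + 1/(p + 2*p) = -3 + 1/(3*p))
-139 - S(5, Y(5)) = -139 - (-11 + 5) = -139 - 1*(-6) = -139 + 6 = -133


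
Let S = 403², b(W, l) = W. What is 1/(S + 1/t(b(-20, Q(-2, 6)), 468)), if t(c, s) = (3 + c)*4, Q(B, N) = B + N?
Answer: 68/11043811 ≈ 6.1573e-6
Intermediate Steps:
t(c, s) = 12 + 4*c
S = 162409
1/(S + 1/t(b(-20, Q(-2, 6)), 468)) = 1/(162409 + 1/(12 + 4*(-20))) = 1/(162409 + 1/(12 - 80)) = 1/(162409 + 1/(-68)) = 1/(162409 - 1/68) = 1/(11043811/68) = 68/11043811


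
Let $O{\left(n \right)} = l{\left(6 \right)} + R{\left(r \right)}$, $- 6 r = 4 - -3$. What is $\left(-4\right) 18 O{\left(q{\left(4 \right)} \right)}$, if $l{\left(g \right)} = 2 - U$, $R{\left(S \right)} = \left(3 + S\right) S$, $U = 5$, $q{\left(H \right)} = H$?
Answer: $370$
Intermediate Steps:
$r = - \frac{7}{6}$ ($r = - \frac{4 - -3}{6} = - \frac{4 + 3}{6} = \left(- \frac{1}{6}\right) 7 = - \frac{7}{6} \approx -1.1667$)
$R{\left(S \right)} = S \left(3 + S\right)$
$l{\left(g \right)} = -3$ ($l{\left(g \right)} = 2 - 5 = -3$)
$O{\left(n \right)} = - \frac{185}{36}$ ($O{\left(n \right)} = -3 - \frac{7 \left(3 - \frac{7}{6}\right)}{6} = -3 - \frac{77}{36} = - \frac{185}{36}$)
$\left(-4\right) 18 O{\left(q{\left(4 \right)} \right)} = \left(-4\right) 18 \left(- \frac{185}{36}\right) = \left(-72\right) \left(- \frac{185}{36}\right) = 370$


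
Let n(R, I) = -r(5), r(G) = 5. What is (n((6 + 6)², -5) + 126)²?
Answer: 14641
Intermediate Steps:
n(R, I) = -5 (n(R, I) = -1*5 = -5)
(n((6 + 6)², -5) + 126)² = (-5 + 126)² = 121² = 14641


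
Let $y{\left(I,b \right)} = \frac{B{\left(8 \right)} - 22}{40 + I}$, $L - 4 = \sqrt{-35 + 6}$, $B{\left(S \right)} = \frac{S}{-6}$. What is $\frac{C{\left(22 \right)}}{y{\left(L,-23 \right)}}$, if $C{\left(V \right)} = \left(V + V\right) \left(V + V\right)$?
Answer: $- \frac{127776}{35} - \frac{2904 i \sqrt{29}}{35} \approx -3650.7 - 446.81 i$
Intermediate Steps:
$B{\left(S \right)} = - \frac{S}{6}$ ($B{\left(S \right)} = S \left(- \frac{1}{6}\right) = - \frac{S}{6}$)
$L = 4 + i \sqrt{29}$ ($L = 4 + \sqrt{-35 + 6} = 4 + \sqrt{-29} = 4 + i \sqrt{29} \approx 4.0 + 5.3852 i$)
$y{\left(I,b \right)} = - \frac{70}{3 \left(40 + I\right)}$ ($y{\left(I,b \right)} = \frac{\left(- \frac{1}{6}\right) 8 - 22}{40 + I} = \frac{- \frac{4}{3} - 22}{40 + I} = - \frac{70}{3 \left(40 + I\right)}$)
$C{\left(V \right)} = 4 V^{2}$ ($C{\left(V \right)} = 2 V 2 V = 4 V^{2}$)
$\frac{C{\left(22 \right)}}{y{\left(L,-23 \right)}} = \frac{4 \cdot 22^{2}}{\left(-70\right) \frac{1}{120 + 3 \left(4 + i \sqrt{29}\right)}} = \frac{4 \cdot 484}{\left(-70\right) \frac{1}{120 + \left(12 + 3 i \sqrt{29}\right)}} = \frac{1936}{\left(-70\right) \frac{1}{132 + 3 i \sqrt{29}}} = 1936 \left(- \frac{66}{35} - \frac{3 i \sqrt{29}}{70}\right) = - \frac{127776}{35} - \frac{2904 i \sqrt{29}}{35}$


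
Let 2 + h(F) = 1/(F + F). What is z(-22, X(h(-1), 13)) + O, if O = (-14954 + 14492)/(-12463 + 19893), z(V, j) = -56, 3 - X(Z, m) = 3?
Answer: -208271/3715 ≈ -56.062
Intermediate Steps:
h(F) = -2 + 1/(2*F) (h(F) = -2 + 1/(F + F) = -2 + 1/(2*F))
X(Z, m) = 0 (X(Z, m) = 3 - 1*3 = 3 - 3 = 0)
O = -231/3715 (O = -462/7430 = -462*1/7430 = -231/3715 ≈ -0.062180)
z(-22, X(h(-1), 13)) + O = -56 - 231/3715 = -208271/3715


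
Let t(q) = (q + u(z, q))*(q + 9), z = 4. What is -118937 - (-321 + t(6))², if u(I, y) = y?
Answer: -138818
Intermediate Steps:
t(q) = 2*q*(9 + q) (t(q) = (q + q)*(q + 9) = (2*q)*(9 + q) = 2*q*(9 + q))
-118937 - (-321 + t(6))² = -118937 - (-321 + 2*6*(9 + 6))² = -118937 - (-321 + 2*6*15)² = -118937 - (-321 + 180)² = -118937 - 1*(-141)² = -118937 - 1*19881 = -118937 - 19881 = -138818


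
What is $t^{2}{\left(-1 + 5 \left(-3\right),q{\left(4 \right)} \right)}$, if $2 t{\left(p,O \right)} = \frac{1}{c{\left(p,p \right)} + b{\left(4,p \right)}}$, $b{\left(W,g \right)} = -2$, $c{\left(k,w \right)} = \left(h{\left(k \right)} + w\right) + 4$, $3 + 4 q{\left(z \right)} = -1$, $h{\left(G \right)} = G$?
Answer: $\frac{1}{3600} \approx 0.00027778$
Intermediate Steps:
$q{\left(z \right)} = -1$ ($q{\left(z \right)} = - \frac{3}{4} + \frac{1}{4} \left(-1\right) = - \frac{3}{4} - \frac{1}{4} = -1$)
$c{\left(k,w \right)} = 4 + k + w$ ($c{\left(k,w \right)} = \left(k + w\right) + 4 = 4 + k + w$)
$t{\left(p,O \right)} = \frac{1}{2 \left(2 + 2 p\right)}$ ($t{\left(p,O \right)} = \frac{1}{2 \left(\left(4 + p + p\right) - 2\right)} = \frac{1}{2 \left(\left(4 + 2 p\right) - 2\right)} = \frac{1}{2 \left(2 + 2 p\right)}$)
$t^{2}{\left(-1 + 5 \left(-3\right),q{\left(4 \right)} \right)} = \left(\frac{1}{4 \left(1 + \left(-1 + 5 \left(-3\right)\right)\right)}\right)^{2} = \left(\frac{1}{4 \left(1 - 16\right)}\right)^{2} = \left(\frac{1}{4 \left(-15\right)}\right)^{2} = \left(\frac{1}{4} \left(- \frac{1}{15}\right)\right)^{2} = \left(- \frac{1}{60}\right)^{2} = \frac{1}{3600}$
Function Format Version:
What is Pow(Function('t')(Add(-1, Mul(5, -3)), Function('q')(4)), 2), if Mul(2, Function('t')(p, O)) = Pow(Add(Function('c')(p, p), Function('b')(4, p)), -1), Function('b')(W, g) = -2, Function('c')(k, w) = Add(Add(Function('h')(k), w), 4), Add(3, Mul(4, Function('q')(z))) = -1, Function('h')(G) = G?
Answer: Rational(1, 3600) ≈ 0.00027778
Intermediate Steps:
Function('q')(z) = -1 (Function('q')(z) = Add(Rational(-3, 4), Mul(Rational(1, 4), -1)) = Add(Rational(-3, 4), Rational(-1, 4)) = -1)
Function('c')(k, w) = Add(4, k, w) (Function('c')(k, w) = Add(Add(k, w), 4) = Add(4, k, w))
Function('t')(p, O) = Mul(Rational(1, 2), Pow(Add(2, Mul(2, p)), -1)) (Function('t')(p, O) = Mul(Rational(1, 2), Pow(Add(Add(4, p, p), -2), -1)) = Mul(Rational(1, 2), Pow(Add(Add(4, Mul(2, p)), -2), -1)) = Mul(Rational(1, 2), Pow(Add(2, Mul(2, p)), -1)))
Pow(Function('t')(Add(-1, Mul(5, -3)), Function('q')(4)), 2) = Pow(Mul(Rational(1, 4), Pow(Add(1, Add(-1, Mul(5, -3))), -1)), 2) = Pow(Mul(Rational(1, 4), Pow(Add(1, Add(-1, -15)), -1)), 2) = Pow(Mul(Rational(1, 4), Pow(Add(1, -16), -1)), 2) = Pow(Mul(Rational(1, 4), Pow(-15, -1)), 2) = Pow(Mul(Rational(1, 4), Rational(-1, 15)), 2) = Pow(Rational(-1, 60), 2) = Rational(1, 3600)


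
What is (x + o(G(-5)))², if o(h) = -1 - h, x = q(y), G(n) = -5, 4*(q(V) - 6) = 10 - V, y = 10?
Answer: 100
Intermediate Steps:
q(V) = 17/2 - V/4 (q(V) = 6 + (10 - V)/4 = 6 + (5/2 - V/4) = 17/2 - V/4)
x = 6 (x = 17/2 - ¼*10 = 17/2 - 5/2 = 6)
(x + o(G(-5)))² = (6 + (-1 - 1*(-5)))² = (6 + (-1 + 5))² = (6 + 4)² = 10² = 100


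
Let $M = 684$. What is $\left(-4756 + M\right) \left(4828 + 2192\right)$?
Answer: $-28585440$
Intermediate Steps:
$\left(-4756 + M\right) \left(4828 + 2192\right) = \left(-4756 + 684\right) \left(4828 + 2192\right) = \left(-4072\right) 7020 = -28585440$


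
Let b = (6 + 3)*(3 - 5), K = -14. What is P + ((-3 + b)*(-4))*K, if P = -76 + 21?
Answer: -1231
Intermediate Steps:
P = -55
b = -18 (b = 9*(-2) = -18)
P + ((-3 + b)*(-4))*K = -55 + ((-3 - 18)*(-4))*(-14) = -55 - 21*(-4)*(-14) = -55 + 84*(-14) = -55 - 1176 = -1231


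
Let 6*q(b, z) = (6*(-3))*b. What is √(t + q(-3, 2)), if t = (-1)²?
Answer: √10 ≈ 3.1623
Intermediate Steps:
q(b, z) = -3*b (q(b, z) = ((6*(-3))*b)/6 = (-18*b)/6 = -3*b)
t = 1
√(t + q(-3, 2)) = √(1 - 3*(-3)) = √(1 + 9) = √10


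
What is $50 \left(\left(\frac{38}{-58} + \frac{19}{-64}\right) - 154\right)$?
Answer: $- \frac{7189775}{928} \approx -7747.6$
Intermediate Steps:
$50 \left(\left(\frac{38}{-58} + \frac{19}{-64}\right) - 154\right) = 50 \left(\left(38 \left(- \frac{1}{58}\right) + 19 \left(- \frac{1}{64}\right)\right) - 154\right) = 50 \left(\left(- \frac{19}{29} - \frac{19}{64}\right) - 154\right) = 50 \left(- \frac{1767}{1856} - 154\right) = 50 \left(- \frac{287591}{1856}\right) = - \frac{7189775}{928}$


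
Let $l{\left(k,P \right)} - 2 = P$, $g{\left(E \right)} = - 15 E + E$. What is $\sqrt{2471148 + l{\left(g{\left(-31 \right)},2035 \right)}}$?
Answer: $\sqrt{2473185} \approx 1572.6$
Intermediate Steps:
$g{\left(E \right)} = - 14 E$
$l{\left(k,P \right)} = 2 + P$
$\sqrt{2471148 + l{\left(g{\left(-31 \right)},2035 \right)}} = \sqrt{2471148 + \left(2 + 2035\right)} = \sqrt{2471148 + 2037} = \sqrt{2473185}$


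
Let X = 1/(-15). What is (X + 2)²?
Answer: 841/225 ≈ 3.7378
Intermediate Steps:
X = -1/15 ≈ -0.066667
(X + 2)² = (-1/15 + 2)² = (29/15)² = 841/225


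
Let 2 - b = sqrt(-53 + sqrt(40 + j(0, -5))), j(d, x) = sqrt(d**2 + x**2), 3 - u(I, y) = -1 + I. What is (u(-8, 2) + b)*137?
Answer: 1918 - 137*sqrt(-53 + 3*sqrt(5)) ≈ 1918.0 - 932.12*I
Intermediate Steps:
u(I, y) = 4 - I (u(I, y) = 3 - (-1 + I) = 3 + (1 - I) = 4 - I)
b = 2 - sqrt(-53 + 3*sqrt(5)) (b = 2 - sqrt(-53 + sqrt(40 + sqrt(0**2 + (-5)**2))) = 2 - sqrt(-53 + sqrt(40 + sqrt(0 + 25))) = 2 - sqrt(-53 + sqrt(40 + sqrt(25))) = 2 - sqrt(-53 + sqrt(40 + 5)) = 2 - sqrt(-53 + sqrt(45)) = 2 - sqrt(-53 + 3*sqrt(5)) ≈ 2.0 - 6.8038*I)
(u(-8, 2) + b)*137 = ((4 - 1*(-8)) + (2 - sqrt(-53 + 3*sqrt(5))))*137 = ((4 + 8) + (2 - sqrt(-53 + 3*sqrt(5))))*137 = (12 + (2 - sqrt(-53 + 3*sqrt(5))))*137 = (14 - sqrt(-53 + 3*sqrt(5)))*137 = 1918 - 137*sqrt(-53 + 3*sqrt(5))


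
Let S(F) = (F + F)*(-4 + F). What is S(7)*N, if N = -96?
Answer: -4032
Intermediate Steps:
S(F) = 2*F*(-4 + F) (S(F) = (2*F)*(-4 + F) = 2*F*(-4 + F))
S(7)*N = (2*7*(-4 + 7))*(-96) = (2*7*3)*(-96) = 42*(-96) = -4032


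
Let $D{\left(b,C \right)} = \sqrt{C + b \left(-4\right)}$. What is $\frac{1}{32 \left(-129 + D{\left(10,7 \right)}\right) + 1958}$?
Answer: $- \frac{1085}{2371346} - \frac{8 i \sqrt{33}}{1185673} \approx -0.00045755 - 3.876 \cdot 10^{-5} i$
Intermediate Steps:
$D{\left(b,C \right)} = \sqrt{C - 4 b}$
$\frac{1}{32 \left(-129 + D{\left(10,7 \right)}\right) + 1958} = \frac{1}{32 \left(-129 + \sqrt{7 - 40}\right) + 1958} = \frac{1}{32 \left(-129 + \sqrt{-33}\right) + 1958} = \frac{1}{32 \left(-129 + i \sqrt{33}\right) + 1958} = \frac{1}{\left(-4128 + 32 i \sqrt{33}\right) + 1958} = \frac{1}{-2170 + 32 i \sqrt{33}}$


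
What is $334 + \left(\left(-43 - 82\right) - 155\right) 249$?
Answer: $-69386$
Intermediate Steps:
$334 + \left(\left(-43 - 82\right) - 155\right) 249 = 334 + \left(-125 - 155\right) 249 = 334 - 69720 = -69386$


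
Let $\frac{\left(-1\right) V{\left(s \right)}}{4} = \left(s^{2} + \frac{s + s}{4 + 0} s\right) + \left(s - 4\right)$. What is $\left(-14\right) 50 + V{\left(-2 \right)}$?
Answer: $-700$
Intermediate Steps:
$V{\left(s \right)} = 16 - 6 s^{2} - 4 s$ ($V{\left(s \right)} = - 4 \left(\left(s^{2} + \frac{s + s}{4 + 0} s\right) + \left(s - 4\right)\right) = - 4 \left(\left(s^{2} + \frac{2 s}{4} s\right) + \left(-4 + s\right)\right) = - 4 \left(\left(s^{2} + 2 s \frac{1}{4} s\right) + \left(-4 + s\right)\right) = - 4 \left(\left(s^{2} + \frac{s}{2} s\right) + \left(-4 + s\right)\right) = - 4 \left(\left(s^{2} + \frac{s^{2}}{2}\right) + \left(-4 + s\right)\right) = - 4 \left(\frac{3 s^{2}}{2} + \left(-4 + s\right)\right) = - 4 \left(-4 + s + \frac{3 s^{2}}{2}\right) = 16 - 6 s^{2} - 4 s$)
$\left(-14\right) 50 + V{\left(-2 \right)} = \left(-14\right) 50 - \left(-24 + 24\right) = -700 + \left(16 - 24 + 8\right) = -700 + 0 = -700$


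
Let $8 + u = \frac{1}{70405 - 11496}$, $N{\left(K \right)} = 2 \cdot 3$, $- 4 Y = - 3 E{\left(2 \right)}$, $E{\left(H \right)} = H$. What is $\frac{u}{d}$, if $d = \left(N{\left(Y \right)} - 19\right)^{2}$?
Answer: $- \frac{471271}{9955621} \approx -0.047337$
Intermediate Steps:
$Y = \frac{3}{2}$ ($Y = - \frac{\left(-3\right) 2}{4} = \left(- \frac{1}{4}\right) \left(-6\right) = \frac{3}{2} \approx 1.5$)
$N{\left(K \right)} = 6$
$u = - \frac{471271}{58909}$ ($u = -8 + \frac{1}{70405 - 11496} = -8 + \frac{1}{58909} = - \frac{471271}{58909} \approx -8.0$)
$d = 169$ ($d = \left(6 - 19\right)^{2} = \left(-13\right)^{2} = 169$)
$\frac{u}{d} = - \frac{471271}{58909 \cdot 169} = \left(- \frac{471271}{58909}\right) \frac{1}{169} = - \frac{471271}{9955621}$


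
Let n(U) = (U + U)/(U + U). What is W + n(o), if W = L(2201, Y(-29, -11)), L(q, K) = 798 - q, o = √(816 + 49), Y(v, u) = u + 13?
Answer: -1402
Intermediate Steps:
Y(v, u) = 13 + u
o = √865 ≈ 29.411
n(U) = 1 (n(U) = (2*U)/((2*U)) = (2*U)*(1/(2*U)) = 1)
W = -1403 (W = 798 - 1*2201 = 798 - 2201 = -1403)
W + n(o) = -1403 + 1 = -1402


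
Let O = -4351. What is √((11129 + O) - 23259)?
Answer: I*√16481 ≈ 128.38*I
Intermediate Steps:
√((11129 + O) - 23259) = √((11129 - 4351) - 23259) = √(6778 - 23259) = √(-16481) = I*√16481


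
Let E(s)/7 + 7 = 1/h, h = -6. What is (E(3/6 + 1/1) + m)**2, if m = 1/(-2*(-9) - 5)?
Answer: 15264649/6084 ≈ 2509.0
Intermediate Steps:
E(s) = -301/6 (E(s) = -49 + 7/(-6) = -49 + 7*(-1/6) = -49 - 7/6 = -301/6)
m = 1/13 (m = 1/(18 - 5) = 1/13 ≈ 0.076923)
(E(3/6 + 1/1) + m)**2 = (-301/6 + 1/13)**2 = (-3907/78)**2 = 15264649/6084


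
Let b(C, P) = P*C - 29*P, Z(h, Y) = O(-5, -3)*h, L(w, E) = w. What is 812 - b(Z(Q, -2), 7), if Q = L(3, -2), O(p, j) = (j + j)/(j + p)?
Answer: 3997/4 ≈ 999.25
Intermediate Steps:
O(p, j) = 2*j/(j + p) (O(p, j) = (2*j)/(j + p) = 2*j/(j + p))
Q = 3
Z(h, Y) = 3*h/4 (Z(h, Y) = (2*(-3)/(-3 - 5))*h = (2*(-3)/(-8))*h = (2*(-3)*(-1/8))*h = 3*h/4)
b(C, P) = -29*P + C*P (b(C, P) = C*P - 29*P = -29*P + C*P)
812 - b(Z(Q, -2), 7) = 812 - 7*(-29 + (3/4)*3) = 812 - 7*(-29 + 9/4) = 812 - 7*(-107)/4 = 812 - 1*(-749/4) = 812 + 749/4 = 3997/4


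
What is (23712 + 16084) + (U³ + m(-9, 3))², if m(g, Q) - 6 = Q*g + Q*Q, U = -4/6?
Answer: 29121508/729 ≈ 39947.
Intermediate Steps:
U = -⅔ (U = -4*⅙ = -⅔ ≈ -0.66667)
m(g, Q) = 6 + Q² + Q*g (m(g, Q) = 6 + (Q*g + Q*Q) = 6 + (Q*g + Q²) = 6 + (Q² + Q*g) = 6 + Q² + Q*g)
(23712 + 16084) + (U³ + m(-9, 3))² = (23712 + 16084) + ((-⅔)³ + (6 + 3² + 3*(-9)))² = 39796 + (-8/27 + (6 + 9 - 27))² = 39796 + (-8/27 - 12)² = 39796 + (-332/27)² = 39796 + 110224/729 = 29121508/729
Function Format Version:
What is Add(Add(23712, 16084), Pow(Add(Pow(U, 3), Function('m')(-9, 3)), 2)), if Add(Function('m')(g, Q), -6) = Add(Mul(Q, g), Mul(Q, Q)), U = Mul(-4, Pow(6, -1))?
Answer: Rational(29121508, 729) ≈ 39947.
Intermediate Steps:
U = Rational(-2, 3) (U = Mul(-4, Rational(1, 6)) = Rational(-2, 3) ≈ -0.66667)
Function('m')(g, Q) = Add(6, Pow(Q, 2), Mul(Q, g)) (Function('m')(g, Q) = Add(6, Add(Mul(Q, g), Mul(Q, Q))) = Add(6, Add(Mul(Q, g), Pow(Q, 2))) = Add(6, Add(Pow(Q, 2), Mul(Q, g))) = Add(6, Pow(Q, 2), Mul(Q, g)))
Add(Add(23712, 16084), Pow(Add(Pow(U, 3), Function('m')(-9, 3)), 2)) = Add(Add(23712, 16084), Pow(Add(Pow(Rational(-2, 3), 3), Add(6, Pow(3, 2), Mul(3, -9))), 2)) = Add(39796, Pow(Add(Rational(-8, 27), Add(6, 9, -27)), 2)) = Add(39796, Pow(Add(Rational(-8, 27), -12), 2)) = Add(39796, Pow(Rational(-332, 27), 2)) = Add(39796, Rational(110224, 729)) = Rational(29121508, 729)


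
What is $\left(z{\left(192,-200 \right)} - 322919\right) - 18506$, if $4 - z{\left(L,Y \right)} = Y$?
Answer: $-341221$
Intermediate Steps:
$z{\left(L,Y \right)} = 4 - Y$
$\left(z{\left(192,-200 \right)} - 322919\right) - 18506 = \left(\left(4 - -200\right) - 322919\right) - 18506 = \left(\left(4 + 200\right) - 322919\right) - 18506 = \left(204 - 322919\right) - 18506 = -322715 - 18506 = -341221$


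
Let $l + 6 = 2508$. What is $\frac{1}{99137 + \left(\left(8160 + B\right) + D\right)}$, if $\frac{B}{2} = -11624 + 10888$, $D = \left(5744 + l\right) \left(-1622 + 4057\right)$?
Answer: $\frac{1}{20184835} \approx 4.9542 \cdot 10^{-8}$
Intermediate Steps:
$l = 2502$ ($l = -6 + 2508 = 2502$)
$D = 20079010$ ($D = \left(5744 + 2502\right) \left(-1622 + 4057\right) = 8246 \cdot 2435 = 20079010$)
$B = -1472$ ($B = 2 \left(-11624 + 10888\right) = 2 \left(-736\right) = -1472$)
$\frac{1}{99137 + \left(\left(8160 + B\right) + D\right)} = \frac{1}{99137 + \left(\left(8160 - 1472\right) + 20079010\right)} = \frac{1}{99137 + \left(6688 + 20079010\right)} = \frac{1}{99137 + 20085698} = \frac{1}{20184835}$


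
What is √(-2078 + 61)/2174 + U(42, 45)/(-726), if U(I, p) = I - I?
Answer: I*√2017/2174 ≈ 0.020658*I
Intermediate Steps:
U(I, p) = 0
√(-2078 + 61)/2174 + U(42, 45)/(-726) = √(-2078 + 61)/2174 + 0/(-726) = √(-2017)*(1/2174) + 0*(-1/726) = (I*√2017)*(1/2174) + 0 = I*√2017/2174 + 0 = I*√2017/2174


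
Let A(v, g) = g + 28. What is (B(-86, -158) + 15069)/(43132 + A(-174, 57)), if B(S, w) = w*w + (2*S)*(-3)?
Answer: 1763/1879 ≈ 0.93826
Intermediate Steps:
A(v, g) = 28 + g
B(S, w) = w² - 6*S
(B(-86, -158) + 15069)/(43132 + A(-174, 57)) = (((-158)² - 6*(-86)) + 15069)/(43132 + (28 + 57)) = ((24964 + 516) + 15069)/(43132 + 85) = (25480 + 15069)/43217 = 40549*(1/43217) = 1763/1879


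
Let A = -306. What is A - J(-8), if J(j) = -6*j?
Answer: -354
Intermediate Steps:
A - J(-8) = -306 - (-6)*(-8) = -306 - 1*48 = -306 - 48 = -354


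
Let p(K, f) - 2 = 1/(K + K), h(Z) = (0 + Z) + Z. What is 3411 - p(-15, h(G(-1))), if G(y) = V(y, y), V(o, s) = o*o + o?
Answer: 102271/30 ≈ 3409.0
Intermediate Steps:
V(o, s) = o + o² (V(o, s) = o² + o = o + o²)
G(y) = y*(1 + y)
h(Z) = 2*Z (h(Z) = Z + Z = 2*Z)
p(K, f) = 2 + 1/(2*K) (p(K, f) = 2 + 1/(K + K) = 2 + 1/(2*K))
3411 - p(-15, h(G(-1))) = 3411 - (2 + (½)/(-15)) = 3411 - (2 + (½)*(-1/15)) = 3411 - (2 - 1/30) = 3411 - 1*59/30 = 3411 - 59/30 = 102271/30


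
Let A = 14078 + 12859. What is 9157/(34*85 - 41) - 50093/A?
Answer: 103947152/76743513 ≈ 1.3545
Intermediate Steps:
A = 26937
9157/(34*85 - 41) - 50093/A = 9157/(34*85 - 41) - 50093/26937 = 9157/(2890 - 41) - 50093*1/26937 = 9157/2849 - 50093/26937 = 103947152/76743513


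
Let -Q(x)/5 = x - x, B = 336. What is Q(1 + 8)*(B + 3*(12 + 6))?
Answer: 0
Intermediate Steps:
Q(x) = 0 (Q(x) = -5*(x - x) = -5*0 = 0)
Q(1 + 8)*(B + 3*(12 + 6)) = 0*(336 + 3*(12 + 6)) = 0*(336 + 3*18) = 0*(336 + 54) = 0*390 = 0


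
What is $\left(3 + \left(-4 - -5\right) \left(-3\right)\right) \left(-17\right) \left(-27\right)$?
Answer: $0$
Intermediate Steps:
$\left(3 + \left(-4 - -5\right) \left(-3\right)\right) \left(-17\right) \left(-27\right) = \left(3 + \left(-4 + 5\right) \left(-3\right)\right) \left(-17\right) \left(-27\right) = \left(3 + 1 \left(-3\right)\right) \left(-17\right) \left(-27\right) = \left(3 - 3\right) \left(-17\right) \left(-27\right) = 0 \left(-17\right) \left(-27\right) = 0 \left(-27\right) = 0$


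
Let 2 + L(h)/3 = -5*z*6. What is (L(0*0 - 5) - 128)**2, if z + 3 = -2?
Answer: 99856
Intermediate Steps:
z = -5 (z = -3 - 2 = -5)
L(h) = 444 (L(h) = -6 + 3*(-5*(-5)*6) = -6 + 3*(25*6) = -6 + 3*150 = -6 + 450 = 444)
(L(0*0 - 5) - 128)**2 = (444 - 128)**2 = 316**2 = 99856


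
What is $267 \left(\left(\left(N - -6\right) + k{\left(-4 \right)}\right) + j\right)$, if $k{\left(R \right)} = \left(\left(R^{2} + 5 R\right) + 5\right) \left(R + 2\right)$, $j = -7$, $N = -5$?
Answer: $-2136$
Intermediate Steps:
$k{\left(R \right)} = \left(2 + R\right) \left(5 + R^{2} + 5 R\right)$ ($k{\left(R \right)} = \left(5 + R^{2} + 5 R\right) \left(2 + R\right) = \left(2 + R\right) \left(5 + R^{2} + 5 R\right)$)
$267 \left(\left(\left(N - -6\right) + k{\left(-4 \right)}\right) + j\right) = 267 \left(\left(\left(-5 - -6\right) + \left(10 + \left(-4\right)^{3} + 7 \left(-4\right)^{2} + 15 \left(-4\right)\right)\right) - 7\right) = 267 \left(\left(\left(-5 + 6\right) + \left(10 - 64 + 7 \cdot 16 - 60\right)\right) - 7\right) = 267 \left(\left(1 + \left(10 - 64 + 112 - 60\right)\right) - 7\right) = 267 \left(\left(1 - 2\right) - 7\right) = 267 \left(-1 - 7\right) = 267 \left(-8\right) = -2136$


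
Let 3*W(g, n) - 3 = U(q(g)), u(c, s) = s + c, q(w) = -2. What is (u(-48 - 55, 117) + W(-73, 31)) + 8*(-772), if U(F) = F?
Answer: -18485/3 ≈ -6161.7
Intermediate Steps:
u(c, s) = c + s
W(g, n) = ⅓ (W(g, n) = 1 + (⅓)*(-2) = 1 - ⅔ = ⅓)
(u(-48 - 55, 117) + W(-73, 31)) + 8*(-772) = (((-48 - 55) + 117) + ⅓) + 8*(-772) = ((-103 + 117) + ⅓) - 6176 = (14 + ⅓) - 6176 = 43/3 - 6176 = -18485/3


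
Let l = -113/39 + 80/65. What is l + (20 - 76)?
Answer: -173/3 ≈ -57.667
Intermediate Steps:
l = -5/3 (l = -113*1/39 + 80*(1/65) = -113/39 + 16/13 = -5/3 ≈ -1.6667)
l + (20 - 76) = -5/3 + (20 - 76) = -5/3 - 56 = -173/3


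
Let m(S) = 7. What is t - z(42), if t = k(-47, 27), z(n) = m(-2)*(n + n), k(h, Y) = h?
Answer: -635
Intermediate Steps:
z(n) = 14*n (z(n) = 7*(n + n) = 7*(2*n) = 14*n)
t = -47
t - z(42) = -47 - 14*42 = -47 - 1*588 = -47 - 588 = -635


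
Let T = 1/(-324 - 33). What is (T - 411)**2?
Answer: 21529105984/127449 ≈ 1.6892e+5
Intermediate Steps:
T = -1/357 (T = 1/(-357) = -1/357 ≈ -0.0028011)
(T - 411)**2 = (-1/357 - 411)**2 = (-146728/357)**2 = 21529105984/127449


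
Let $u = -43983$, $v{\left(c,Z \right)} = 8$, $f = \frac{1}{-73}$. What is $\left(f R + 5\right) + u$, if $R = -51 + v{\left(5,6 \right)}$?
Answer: $- \frac{3210351}{73} \approx -43977.0$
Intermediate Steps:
$f = - \frac{1}{73} \approx -0.013699$
$R = -43$ ($R = -51 + 8 = -43$)
$\left(f R + 5\right) + u = \left(\left(- \frac{1}{73}\right) \left(-43\right) + 5\right) - 43983 = \left(\frac{43}{73} + 5\right) - 43983 = \frac{408}{73} - 43983 = - \frac{3210351}{73}$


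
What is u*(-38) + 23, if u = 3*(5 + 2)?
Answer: -775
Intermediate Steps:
u = 21 (u = 3*7 = 21)
u*(-38) + 23 = 21*(-38) + 23 = -798 + 23 = -775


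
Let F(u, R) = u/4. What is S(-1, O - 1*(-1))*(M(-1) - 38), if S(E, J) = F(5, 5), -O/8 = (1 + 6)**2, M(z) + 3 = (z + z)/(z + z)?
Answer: -50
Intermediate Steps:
M(z) = -2 (M(z) = -3 + (z + z)/(z + z) = -3 + (2*z)/((2*z)) = -3 + (2*z)*(1/(2*z)) = -3 + 1 = -2)
F(u, R) = u/4 (F(u, R) = u*(1/4) = u/4)
O = -392 (O = -8*(1 + 6)**2 = -8*7**2 = -8*49 = -392)
S(E, J) = 5/4 (S(E, J) = (1/4)*5 = 5/4)
S(-1, O - 1*(-1))*(M(-1) - 38) = 5*(-2 - 38)/4 = (5/4)*(-40) = -50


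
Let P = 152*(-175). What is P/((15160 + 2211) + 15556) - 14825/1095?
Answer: -5444945/379527 ≈ -14.347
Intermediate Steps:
P = -26600
P/((15160 + 2211) + 15556) - 14825/1095 = -26600/((15160 + 2211) + 15556) - 14825/1095 = -26600/(17371 + 15556) - 14825*1/1095 = -26600/32927 - 2965/219 = -26600*1/32927 - 2965/219 = -1400/1733 - 2965/219 = -5444945/379527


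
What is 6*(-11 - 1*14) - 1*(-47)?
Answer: -103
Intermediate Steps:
6*(-11 - 1*14) - 1*(-47) = 6*(-11 - 14) + 47 = 6*(-25) + 47 = -150 + 47 = -103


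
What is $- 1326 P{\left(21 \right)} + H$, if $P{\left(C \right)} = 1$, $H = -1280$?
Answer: $-2606$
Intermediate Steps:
$- 1326 P{\left(21 \right)} + H = \left(-1326\right) 1 - 1280 = -1326 - 1280 = -2606$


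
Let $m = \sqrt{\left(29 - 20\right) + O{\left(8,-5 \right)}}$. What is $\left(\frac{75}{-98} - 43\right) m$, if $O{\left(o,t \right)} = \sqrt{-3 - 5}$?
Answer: $- \frac{4289 \sqrt{9 + 2 i \sqrt{2}}}{98} \approx -132.87 - 20.387 i$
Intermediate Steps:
$O{\left(o,t \right)} = 2 i \sqrt{2}$ ($O{\left(o,t \right)} = \sqrt{-8} = 2 i \sqrt{2}$)
$m = \sqrt{9 + 2 i \sqrt{2}}$ ($m = \sqrt{\left(29 - 20\right) + 2 i \sqrt{2}} = \sqrt{9 + 2 i \sqrt{2}} \approx 3.0359 + 0.46582 i$)
$\left(\frac{75}{-98} - 43\right) m = \left(\frac{75}{-98} - 43\right) \sqrt{9 + 2 i \sqrt{2}} = \left(75 \left(- \frac{1}{98}\right) - 43\right) \sqrt{9 + 2 i \sqrt{2}} = \left(- \frac{75}{98} - 43\right) \sqrt{9 + 2 i \sqrt{2}} = - \frac{4289 \sqrt{9 + 2 i \sqrt{2}}}{98}$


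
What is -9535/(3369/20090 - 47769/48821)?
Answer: 9352060441150/795201261 ≈ 11761.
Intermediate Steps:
-9535/(3369/20090 - 47769/48821) = -9535/(-795201261/980813890) = -9535*(-980813890/795201261) = 9352060441150/795201261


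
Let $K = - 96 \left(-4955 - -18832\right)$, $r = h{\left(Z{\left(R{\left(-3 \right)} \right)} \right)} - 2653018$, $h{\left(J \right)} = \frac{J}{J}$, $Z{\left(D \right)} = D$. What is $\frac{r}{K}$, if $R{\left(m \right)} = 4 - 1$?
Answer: $\frac{884339}{444064} \approx 1.9915$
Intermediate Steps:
$R{\left(m \right)} = 3$ ($R{\left(m \right)} = 4 - 1 = 3$)
$h{\left(J \right)} = 1$
$r = -2653017$ ($r = 1 - 2653018 = -2653017$)
$K = -1332192$ ($K = - 96 \left(-4955 + 18832\right) = \left(-96\right) 13877 = -1332192$)
$\frac{r}{K} = - \frac{2653017}{-1332192} = \left(-2653017\right) \left(- \frac{1}{1332192}\right) = \frac{884339}{444064}$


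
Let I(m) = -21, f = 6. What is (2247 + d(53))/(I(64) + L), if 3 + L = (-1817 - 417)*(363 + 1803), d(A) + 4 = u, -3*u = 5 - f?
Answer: -3365/7258302 ≈ -0.00046361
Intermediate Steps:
u = ⅓ (u = -(5 - 1*6)/3 = -(5 - 6)/3 = -⅓*(-1) = ⅓ ≈ 0.33333)
d(A) = -11/3 (d(A) = -4 + ⅓ = -11/3)
L = -4838847 (L = -3 + (-1817 - 417)*(363 + 1803) = -3 - 2234*2166 = -3 - 4838844 = -4838847)
(2247 + d(53))/(I(64) + L) = (2247 - 11/3)/(-21 - 4838847) = (6730/3)/(-4838868) = (6730/3)*(-1/4838868) = -3365/7258302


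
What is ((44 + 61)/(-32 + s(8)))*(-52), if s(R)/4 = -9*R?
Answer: 273/16 ≈ 17.063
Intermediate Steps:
s(R) = -36*R (s(R) = 4*(-9*R) = -36*R)
((44 + 61)/(-32 + s(8)))*(-52) = ((44 + 61)/(-32 - 36*8))*(-52) = (105/(-32 - 288))*(-52) = (105/(-320))*(-52) = (105*(-1/320))*(-52) = -21/64*(-52) = 273/16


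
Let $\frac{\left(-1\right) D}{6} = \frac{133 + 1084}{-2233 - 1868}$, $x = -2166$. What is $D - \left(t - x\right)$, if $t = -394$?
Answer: $- \frac{2419890}{1367} \approx -1770.2$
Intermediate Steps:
$D = \frac{2434}{1367}$ ($D = - 6 \frac{133 + 1084}{-2233 - 1868} = - 6 \frac{1217}{-4101} = - 6 \cdot 1217 \left(- \frac{1}{4101}\right) = \left(-6\right) \left(- \frac{1217}{4101}\right) = \frac{2434}{1367} \approx 1.7805$)
$D - \left(t - x\right) = \frac{2434}{1367} - 1772 = - \frac{2419890}{1367}$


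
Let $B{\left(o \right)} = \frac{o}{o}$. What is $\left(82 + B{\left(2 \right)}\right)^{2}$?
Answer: $6889$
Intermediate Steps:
$B{\left(o \right)} = 1$
$\left(82 + B{\left(2 \right)}\right)^{2} = \left(82 + 1\right)^{2} = 83^{2} = 6889$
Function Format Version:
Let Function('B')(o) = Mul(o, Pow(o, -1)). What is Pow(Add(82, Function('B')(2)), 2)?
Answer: 6889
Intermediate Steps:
Function('B')(o) = 1
Pow(Add(82, Function('B')(2)), 2) = Pow(Add(82, 1), 2) = Pow(83, 2) = 6889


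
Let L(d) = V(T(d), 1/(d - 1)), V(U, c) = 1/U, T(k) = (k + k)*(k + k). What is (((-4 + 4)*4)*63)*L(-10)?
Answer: 0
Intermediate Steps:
T(k) = 4*k**2 (T(k) = (2*k)*(2*k) = 4*k**2)
L(d) = 1/(4*d**2)
(((-4 + 4)*4)*63)*L(-10) = (((-4 + 4)*4)*63)*((1/4)/(-10)**2) = ((0*4)*63)*((1/4)*(1/100)) = (0*63)*(1/400) = 0*(1/400) = 0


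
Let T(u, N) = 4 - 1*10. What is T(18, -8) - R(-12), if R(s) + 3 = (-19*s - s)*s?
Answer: 2877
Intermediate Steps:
T(u, N) = -6 (T(u, N) = 4 - 10 = -6)
R(s) = -3 - 20*s**2 (R(s) = -3 + (-19*s - s)*s = -3 + (-20*s)*s = -3 - 20*s**2)
T(18, -8) - R(-12) = -6 - (-3 - 20*(-12)**2) = -6 - (-3 - 20*144) = -6 - (-3 - 2880) = -6 - 1*(-2883) = -6 + 2883 = 2877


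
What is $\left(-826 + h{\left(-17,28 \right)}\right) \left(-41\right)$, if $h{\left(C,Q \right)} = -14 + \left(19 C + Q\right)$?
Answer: $46535$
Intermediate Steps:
$h{\left(C,Q \right)} = -14 + Q + 19 C$ ($h{\left(C,Q \right)} = -14 + \left(Q + 19 C\right) = -14 + Q + 19 C$)
$\left(-826 + h{\left(-17,28 \right)}\right) \left(-41\right) = \left(-826 + \left(-14 + 28 + 19 \left(-17\right)\right)\right) \left(-41\right) = \left(-826 - 309\right) \left(-41\right) = \left(-1135\right) \left(-41\right) = 46535$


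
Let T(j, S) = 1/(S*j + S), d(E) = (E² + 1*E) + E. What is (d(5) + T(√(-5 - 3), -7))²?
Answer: 8*(29890*√2 + 52583*I)/(49*(4*√2 + 7*I)) ≈ 1223.9 + 3.1413*I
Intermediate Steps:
d(E) = E² + 2*E (d(E) = (E² + E) + E = (E + E²) + E = E² + 2*E)
T(j, S) = 1/(S + S*j)
(d(5) + T(√(-5 - 3), -7))² = (5*(2 + 5) + 1/((-7)*(1 + √(-5 - 3))))² = (5*7 - 1/(7*(1 + √(-8))))² = (35 - 1/(7*(1 + 2*I*√2)))²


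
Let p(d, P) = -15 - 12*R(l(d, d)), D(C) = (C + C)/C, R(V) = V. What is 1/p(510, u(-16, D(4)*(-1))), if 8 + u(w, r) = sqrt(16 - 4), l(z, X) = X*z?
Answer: -1/3121215 ≈ -3.2039e-7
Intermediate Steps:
D(C) = 2 (D(C) = (2*C)/C = 2)
u(w, r) = -8 + 2*sqrt(3) (u(w, r) = -8 + sqrt(16 - 4) = -8 + sqrt(12) = -8 + 2*sqrt(3))
p(d, P) = -15 - 12*d**2 (p(d, P) = -15 - 12*d*d = -15 - 12*d**2)
1/p(510, u(-16, D(4)*(-1))) = 1/(-15 - 12*510**2) = 1/(-15 - 12*260100) = 1/(-15 - 3121200) = 1/(-3121215) = -1/3121215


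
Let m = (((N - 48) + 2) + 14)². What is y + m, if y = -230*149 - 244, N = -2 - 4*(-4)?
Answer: -34190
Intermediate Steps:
N = 14 (N = -2 + 16 = 14)
m = 324 (m = (((14 - 48) + 2) + 14)² = ((-34 + 2) + 14)² = (-32 + 14)² = (-18)² = 324)
y = -34514 (y = -34270 - 244 = -34514)
y + m = -34514 + 324 = -34190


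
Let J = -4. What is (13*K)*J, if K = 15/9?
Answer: -260/3 ≈ -86.667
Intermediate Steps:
K = 5/3 (K = 15*(1/9) = 5/3 ≈ 1.6667)
(13*K)*J = (13*(5/3))*(-4) = (65/3)*(-4) = -260/3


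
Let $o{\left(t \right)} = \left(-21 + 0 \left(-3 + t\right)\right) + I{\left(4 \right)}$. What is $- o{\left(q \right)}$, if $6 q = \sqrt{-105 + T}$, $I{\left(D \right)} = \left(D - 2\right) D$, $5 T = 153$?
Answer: $13$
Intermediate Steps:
$T = \frac{153}{5}$ ($T = \frac{1}{5} \cdot 153 = \frac{153}{5} \approx 30.6$)
$I{\left(D \right)} = D \left(-2 + D\right)$ ($I{\left(D \right)} = \left(-2 + D\right) D = D \left(-2 + D\right)$)
$q = \frac{i \sqrt{465}}{15}$ ($q = \frac{\sqrt{-105 + \frac{153}{5}}}{6} = \frac{\sqrt{- \frac{372}{5}}}{6} = \frac{\frac{2}{5} i \sqrt{465}}{6} = \frac{i \sqrt{465}}{15} \approx 1.4376 i$)
$o{\left(t \right)} = -13$ ($o{\left(t \right)} = \left(-21 + 0 \left(-3 + t\right)\right) + 4 \left(-2 + 4\right) = \left(-21 + 0\right) + 4 \cdot 2 = -21 + 8 = -13$)
$- o{\left(q \right)} = \left(-1\right) \left(-13\right) = 13$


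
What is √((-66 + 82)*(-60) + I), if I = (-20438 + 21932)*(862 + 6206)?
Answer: 2*√2639658 ≈ 3249.4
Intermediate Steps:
I = 10559592 (I = 1494*7068 = 10559592)
√((-66 + 82)*(-60) + I) = √((-66 + 82)*(-60) + 10559592) = √(16*(-60) + 10559592) = √(-960 + 10559592) = √10558632 = 2*√2639658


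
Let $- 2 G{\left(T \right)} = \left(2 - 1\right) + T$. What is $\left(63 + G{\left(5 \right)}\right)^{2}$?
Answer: $3600$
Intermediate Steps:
$G{\left(T \right)} = - \frac{1}{2} - \frac{T}{2}$ ($G{\left(T \right)} = - \frac{\left(2 - 1\right) + T}{2} = - \frac{1 + T}{2} = - \frac{1}{2} - \frac{T}{2}$)
$\left(63 + G{\left(5 \right)}\right)^{2} = \left(63 - 3\right)^{2} = 60^{2} = 3600$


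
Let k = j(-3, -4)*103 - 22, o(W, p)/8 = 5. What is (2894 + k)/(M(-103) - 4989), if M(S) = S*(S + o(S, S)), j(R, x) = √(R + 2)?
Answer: 718/375 + 103*I/1500 ≈ 1.9147 + 0.068667*I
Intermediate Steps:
o(W, p) = 40 (o(W, p) = 8*5 = 40)
j(R, x) = √(2 + R)
k = -22 + 103*I (k = √(2 - 3)*103 - 22 = √(-1)*103 - 22 = I*103 - 22 = 103*I - 22 = -22 + 103*I ≈ -22.0 + 103.0*I)
M(S) = S*(40 + S) (M(S) = S*(S + 40) = S*(40 + S))
(2894 + k)/(M(-103) - 4989) = (2894 + (-22 + 103*I))/(-103*(40 - 103) - 4989) = (2872 + 103*I)/(-103*(-63) - 4989) = (2872 + 103*I)/(6489 - 4989) = (2872 + 103*I)/1500 = (2872 + 103*I)*(1/1500) = 718/375 + 103*I/1500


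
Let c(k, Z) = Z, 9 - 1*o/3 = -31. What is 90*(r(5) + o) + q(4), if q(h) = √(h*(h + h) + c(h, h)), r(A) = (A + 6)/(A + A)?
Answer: 10905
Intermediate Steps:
o = 120 (o = 27 - 3*(-31) = 27 + 93 = 120)
r(A) = (6 + A)/(2*A) (r(A) = (6 + A)/((2*A)) = (6 + A)*(1/(2*A)) = (6 + A)/(2*A))
q(h) = √(h + 2*h²) (q(h) = √(h*(h + h) + h) = √(h*(2*h) + h) = √(2*h² + h) = √(h + 2*h²))
90*(r(5) + o) + q(4) = 90*((½)*(6 + 5)/5 + 120) + √(4*(1 + 2*4)) = 90*((½)*(⅕)*11 + 120) + √(4*(1 + 8)) = 90*(11/10 + 120) + √(4*9) = 90*(1211/10) + √36 = 10899 + 6 = 10905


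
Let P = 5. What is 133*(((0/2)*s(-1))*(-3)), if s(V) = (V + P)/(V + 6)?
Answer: 0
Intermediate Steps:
s(V) = (5 + V)/(6 + V) (s(V) = (V + 5)/(V + 6) = (5 + V)/(6 + V))
133*(((0/2)*s(-1))*(-3)) = 133*(((0/2)*((5 - 1)/(6 - 1)))*(-3)) = 133*(((0*(½))*(4/5))*(-3)) = 133*((0*((⅕)*4))*(-3)) = 133*((0*(⅘))*(-3)) = 133*(0*(-3)) = 133*0 = 0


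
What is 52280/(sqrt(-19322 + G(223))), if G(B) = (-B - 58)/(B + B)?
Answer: -52280*I*sqrt(3843580278)/8617893 ≈ -376.1*I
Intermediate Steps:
G(B) = (-58 - B)/(2*B) (G(B) = (-58 - B)/((2*B)) = (-58 - B)*(1/(2*B)) = (-58 - B)/(2*B))
52280/(sqrt(-19322 + G(223))) = 52280/(sqrt(-19322 + (1/2)*(-58 - 1*223)/223)) = 52280/(sqrt(-19322 + (1/2)*(1/223)*(-58 - 223))) = 52280/(sqrt(-19322 + (1/2)*(1/223)*(-281))) = 52280/(sqrt(-19322 - 281/446)) = 52280/(sqrt(-8617893/446)) = 52280/((I*sqrt(3843580278)/446)) = 52280*(-I*sqrt(3843580278)/8617893) = -52280*I*sqrt(3843580278)/8617893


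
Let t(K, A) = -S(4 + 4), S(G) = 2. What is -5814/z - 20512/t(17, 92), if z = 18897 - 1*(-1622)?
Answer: 12378650/1207 ≈ 10256.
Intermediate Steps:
t(K, A) = -2 (t(K, A) = -1*2 = -2)
z = 20519 (z = 18897 + 1622 = 20519)
-5814/z - 20512/t(17, 92) = -5814/20519 - 20512/(-2) = -5814*1/20519 - 20512*(-½) = -342/1207 + 10256 = 12378650/1207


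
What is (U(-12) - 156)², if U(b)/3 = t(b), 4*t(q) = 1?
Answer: 385641/16 ≈ 24103.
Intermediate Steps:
t(q) = ¼ (t(q) = (¼)*1 = ¼)
U(b) = ¾ (U(b) = 3*(¼) = ¾)
(U(-12) - 156)² = (¾ - 156)² = (-621/4)² = 385641/16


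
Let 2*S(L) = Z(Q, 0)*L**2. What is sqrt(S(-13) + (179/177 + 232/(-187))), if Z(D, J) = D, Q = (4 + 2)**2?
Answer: sqrt(3332392988133)/33099 ≈ 55.152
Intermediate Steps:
Q = 36 (Q = 6**2 = 36)
S(L) = 18*L**2 (S(L) = (36*L**2)/2 = 18*L**2)
sqrt(S(-13) + (179/177 + 232/(-187))) = sqrt(18*(-13)**2 + (179/177 + 232/(-187))) = sqrt(18*169 + (179*(1/177) + 232*(-1/187))) = sqrt(3042 + (179/177 - 232/187)) = sqrt(3042 - 7591/33099) = sqrt(100679567/33099) = sqrt(3332392988133)/33099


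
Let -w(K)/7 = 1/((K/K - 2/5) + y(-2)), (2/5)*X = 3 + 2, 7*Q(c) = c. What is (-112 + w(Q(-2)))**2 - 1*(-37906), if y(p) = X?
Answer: 867831430/17161 ≈ 50570.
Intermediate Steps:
Q(c) = c/7
X = 25/2 (X = 5*(3 + 2)/2 = (5/2)*5 = 25/2 ≈ 12.500)
y(p) = 25/2
w(K) = -70/131 (w(K) = -7/((K/K - 2/5) + 25/2) = -7/((1 - 2*1/5) + 25/2) = -7/((1 - 2/5) + 25/2) = -7/(3/5 + 25/2) = -7/131/10 = -7*10/131 = -70/131)
(-112 + w(Q(-2)))**2 - 1*(-37906) = (-112 - 70/131)**2 - 1*(-37906) = (-14742/131)**2 + 37906 = 217326564/17161 + 37906 = 867831430/17161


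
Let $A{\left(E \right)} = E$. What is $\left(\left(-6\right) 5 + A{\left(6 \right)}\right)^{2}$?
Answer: $576$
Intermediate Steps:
$\left(\left(-6\right) 5 + A{\left(6 \right)}\right)^{2} = \left(\left(-6\right) 5 + 6\right)^{2} = \left(-30 + 6\right)^{2} = \left(-24\right)^{2} = 576$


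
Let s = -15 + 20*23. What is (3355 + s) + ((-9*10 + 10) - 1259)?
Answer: 2461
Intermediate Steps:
s = 445 (s = -15 + 460 = 445)
(3355 + s) + ((-9*10 + 10) - 1259) = (3355 + 445) + ((-9*10 + 10) - 1259) = 3800 + ((-90 + 10) - 1259) = 3800 + (-80 - 1259) = 3800 - 1339 = 2461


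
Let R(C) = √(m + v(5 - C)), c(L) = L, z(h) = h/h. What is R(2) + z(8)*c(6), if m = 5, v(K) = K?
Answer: 6 + 2*√2 ≈ 8.8284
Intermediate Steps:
z(h) = 1
R(C) = √(10 - C) (R(C) = √(5 + (5 - C)) = √(10 - C))
R(2) + z(8)*c(6) = √(10 - 1*2) + 1*6 = √(10 - 2) + 6 = √8 + 6 = 2*√2 + 6 = 6 + 2*√2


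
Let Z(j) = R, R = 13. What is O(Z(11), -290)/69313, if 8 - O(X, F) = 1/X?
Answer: 103/901069 ≈ 0.00011431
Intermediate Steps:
Z(j) = 13
O(X, F) = 8 - 1/X
O(Z(11), -290)/69313 = (8 - 1/13)/69313 = (8 - 1*1/13)*(1/69313) = (8 - 1/13)*(1/69313) = (103/13)*(1/69313) = 103/901069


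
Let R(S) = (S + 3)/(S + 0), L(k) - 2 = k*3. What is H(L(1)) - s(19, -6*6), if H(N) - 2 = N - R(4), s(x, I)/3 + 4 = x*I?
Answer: 8277/4 ≈ 2069.3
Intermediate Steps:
s(x, I) = -12 + 3*I*x (s(x, I) = -12 + 3*(x*I) = -12 + 3*(I*x) = -12 + 3*I*x)
L(k) = 2 + 3*k (L(k) = 2 + k*3 = 2 + 3*k)
R(S) = (3 + S)/S
H(N) = ¼ + N (H(N) = 2 + (N - (3 + 4)/4) = 2 + (N - 7/4) = 2 + (-7/4 + N) = ¼ + N)
H(L(1)) - s(19, -6*6) = (¼ + (2 + 3*1)) - (-12 + 3*(-6*6)*19) = (¼ + (2 + 3)) - (-12 + 3*(-36)*19) = (¼ + 5) - (-12 - 2052) = 21/4 - 1*(-2064) = 21/4 + 2064 = 8277/4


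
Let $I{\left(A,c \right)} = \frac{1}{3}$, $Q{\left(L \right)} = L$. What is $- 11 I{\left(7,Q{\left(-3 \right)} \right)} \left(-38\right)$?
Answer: $\frac{418}{3} \approx 139.33$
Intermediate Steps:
$I{\left(A,c \right)} = \frac{1}{3}$
$- 11 I{\left(7,Q{\left(-3 \right)} \right)} \left(-38\right) = \left(-11\right) \frac{1}{3} \left(-38\right) = \left(- \frac{11}{3}\right) \left(-38\right) = \frac{418}{3}$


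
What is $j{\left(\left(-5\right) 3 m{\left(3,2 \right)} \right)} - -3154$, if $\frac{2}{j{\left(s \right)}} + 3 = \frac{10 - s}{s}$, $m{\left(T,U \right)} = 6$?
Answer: $\frac{116680}{37} \approx 3153.5$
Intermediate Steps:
$j{\left(s \right)} = \frac{2}{-3 + \frac{10 - s}{s}}$
$j{\left(\left(-5\right) 3 m{\left(3,2 \right)} \right)} - -3154 = - \frac{\left(-5\right) 3 \cdot 6}{-5 + 2 \left(-5\right) 3 \cdot 6} - -3154 = - \frac{\left(-15\right) 6}{-5 + 2 \left(\left(-15\right) 6\right)} + 3154 = \left(-1\right) \left(-90\right) \frac{1}{-5 + 2 \left(-90\right)} + 3154 = \left(-1\right) \left(-90\right) \frac{1}{-5 - 180} + 3154 = \left(-1\right) \left(-90\right) \frac{1}{-185} + 3154 = \left(-1\right) \left(-90\right) \left(- \frac{1}{185}\right) + 3154 = - \frac{18}{37} + 3154 = \frac{116680}{37}$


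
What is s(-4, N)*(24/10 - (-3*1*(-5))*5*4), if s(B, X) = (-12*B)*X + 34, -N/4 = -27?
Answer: -7764384/5 ≈ -1.5529e+6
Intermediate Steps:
N = 108 (N = -4*(-27) = 108)
s(B, X) = 34 - 12*B*X (s(B, X) = -12*B*X + 34 = 34 - 12*B*X)
s(-4, N)*(24/10 - (-3*1*(-5))*5*4) = (34 - 12*(-4)*108)*(24/10 - (-3*1*(-5))*5*4) = (34 + 5184)*(24*(⅒) - -3*(-5)*5*4) = 5218*(12/5 - 15*5*4) = 5218*(12/5 - 75*4) = 5218*(12/5 - 1*300) = 5218*(12/5 - 300) = 5218*(-1488/5) = -7764384/5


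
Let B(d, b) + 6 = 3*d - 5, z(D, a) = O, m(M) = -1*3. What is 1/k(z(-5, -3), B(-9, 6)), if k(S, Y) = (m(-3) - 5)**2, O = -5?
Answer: 1/64 ≈ 0.015625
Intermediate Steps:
m(M) = -3
z(D, a) = -5
B(d, b) = -11 + 3*d (B(d, b) = -6 + (3*d - 5) = -6 + (-5 + 3*d) = -11 + 3*d)
k(S, Y) = 64 (k(S, Y) = (-3 - 5)**2 = (-8)**2 = 64)
1/k(z(-5, -3), B(-9, 6)) = 1/64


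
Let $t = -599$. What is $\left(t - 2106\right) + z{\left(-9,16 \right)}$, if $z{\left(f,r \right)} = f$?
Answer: $-2714$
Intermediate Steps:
$\left(t - 2106\right) + z{\left(-9,16 \right)} = \left(-599 - 2106\right) - 9 = -2705 - 9 = -2714$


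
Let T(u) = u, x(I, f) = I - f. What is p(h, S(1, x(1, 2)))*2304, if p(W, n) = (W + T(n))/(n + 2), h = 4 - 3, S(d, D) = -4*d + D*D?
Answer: 4608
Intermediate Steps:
S(d, D) = D² - 4*d (S(d, D) = -4*d + D² = D² - 4*d)
h = 1
p(W, n) = (W + n)/(2 + n) (p(W, n) = (W + n)/(n + 2) = (W + n)/(2 + n))
p(h, S(1, x(1, 2)))*2304 = ((1 + ((1 - 1*2)² - 4*1))/(2 + ((1 - 1*2)² - 4*1)))*2304 = ((1 + ((1 - 2)² - 4))/(2 + ((1 - 2)² - 4)))*2304 = ((1 + ((-1)² - 4))/(2 + ((-1)² - 4)))*2304 = ((1 + (1 - 4))/(2 + (1 - 4)))*2304 = ((1 - 3)/(2 - 3))*2304 = (-2/(-1))*2304 = -1*(-2)*2304 = 2*2304 = 4608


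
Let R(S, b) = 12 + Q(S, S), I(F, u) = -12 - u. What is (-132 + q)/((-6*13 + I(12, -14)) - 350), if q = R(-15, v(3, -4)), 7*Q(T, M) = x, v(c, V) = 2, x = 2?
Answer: 419/1491 ≈ 0.28102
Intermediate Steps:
Q(T, M) = 2/7 (Q(T, M) = (⅐)*2 = 2/7)
R(S, b) = 86/7 (R(S, b) = 12 + 2/7 = 86/7)
q = 86/7 ≈ 12.286
(-132 + q)/((-6*13 + I(12, -14)) - 350) = (-132 + 86/7)/((-6*13 + (-12 - 1*(-14))) - 350) = -838/(7*((-78 + (-12 + 14)) - 350)) = -838/(7*((-78 + 2) - 350)) = -838/(7*(-76 - 350)) = -838/7/(-426) = -838/7*(-1/426) = 419/1491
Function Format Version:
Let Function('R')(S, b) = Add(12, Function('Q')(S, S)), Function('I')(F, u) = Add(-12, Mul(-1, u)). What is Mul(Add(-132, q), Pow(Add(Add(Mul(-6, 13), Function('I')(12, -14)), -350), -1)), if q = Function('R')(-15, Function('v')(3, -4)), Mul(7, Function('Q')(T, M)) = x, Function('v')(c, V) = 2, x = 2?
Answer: Rational(419, 1491) ≈ 0.28102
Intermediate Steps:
Function('Q')(T, M) = Rational(2, 7) (Function('Q')(T, M) = Mul(Rational(1, 7), 2) = Rational(2, 7))
Function('R')(S, b) = Rational(86, 7) (Function('R')(S, b) = Add(12, Rational(2, 7)) = Rational(86, 7))
q = Rational(86, 7) ≈ 12.286
Mul(Add(-132, q), Pow(Add(Add(Mul(-6, 13), Function('I')(12, -14)), -350), -1)) = Mul(Add(-132, Rational(86, 7)), Pow(Add(Add(Mul(-6, 13), Add(-12, Mul(-1, -14))), -350), -1)) = Mul(Rational(-838, 7), Pow(Add(Add(-78, Add(-12, 14)), -350), -1)) = Mul(Rational(-838, 7), Pow(Add(Add(-78, 2), -350), -1)) = Mul(Rational(-838, 7), Pow(Add(-76, -350), -1)) = Mul(Rational(-838, 7), Pow(-426, -1)) = Mul(Rational(-838, 7), Rational(-1, 426)) = Rational(419, 1491)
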